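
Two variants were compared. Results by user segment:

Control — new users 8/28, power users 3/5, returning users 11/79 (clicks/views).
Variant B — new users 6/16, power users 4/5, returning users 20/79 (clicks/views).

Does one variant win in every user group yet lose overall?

No

New users: Control 8/28 = 28.6%, Variant B 6/16 = 37.5% → Variant B
Power users: Control 3/5 = 60.0%, Variant B 4/5 = 80.0% → Variant B
Returning users: Control 11/79 = 13.9%, Variant B 20/79 = 25.3% → Variant B
Overall: Control 22/112 = 19.6%, Variant B 30/100 = 30.0% → Variant B
Variant B wins overall and in every user group — no reversal.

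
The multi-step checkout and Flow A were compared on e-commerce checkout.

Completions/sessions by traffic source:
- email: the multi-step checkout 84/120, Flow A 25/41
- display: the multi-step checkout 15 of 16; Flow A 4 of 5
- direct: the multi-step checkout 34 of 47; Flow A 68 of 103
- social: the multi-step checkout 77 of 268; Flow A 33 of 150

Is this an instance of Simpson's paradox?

No

Email: the multi-step checkout 84/120 = 70.0%, Flow A 25/41 = 61.0% → the multi-step checkout
Display: the multi-step checkout 15/16 = 93.8%, Flow A 4/5 = 80.0% → the multi-step checkout
Direct: the multi-step checkout 34/47 = 72.3%, Flow A 68/103 = 66.0% → the multi-step checkout
Social: the multi-step checkout 77/268 = 28.7%, Flow A 33/150 = 22.0% → the multi-step checkout
Overall: the multi-step checkout 210/451 = 46.6%, Flow A 130/299 = 43.5% → the multi-step checkout
The multi-step checkout wins overall and in every traffic group — no reversal.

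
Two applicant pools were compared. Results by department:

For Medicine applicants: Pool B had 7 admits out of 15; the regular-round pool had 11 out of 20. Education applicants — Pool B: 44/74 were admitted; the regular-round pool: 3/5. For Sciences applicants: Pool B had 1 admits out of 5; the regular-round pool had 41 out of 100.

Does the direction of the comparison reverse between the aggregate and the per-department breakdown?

Yes

Medicine: Pool B 7/15 = 46.7%, the regular-round pool 11/20 = 55.0% → the regular-round pool
Education: Pool B 44/74 = 59.5%, the regular-round pool 3/5 = 60.0% → the regular-round pool
Sciences: Pool B 1/5 = 20.0%, the regular-round pool 41/100 = 41.0% → the regular-round pool
Overall: Pool B 52/94 = 55.3%, the regular-round pool 55/125 = 44.0% → Pool B
The regular-round pool wins each department group but Pool B wins overall — the comparison reverses. The regular-round pool's applicants skew toward Sciences, which has a lower base rate.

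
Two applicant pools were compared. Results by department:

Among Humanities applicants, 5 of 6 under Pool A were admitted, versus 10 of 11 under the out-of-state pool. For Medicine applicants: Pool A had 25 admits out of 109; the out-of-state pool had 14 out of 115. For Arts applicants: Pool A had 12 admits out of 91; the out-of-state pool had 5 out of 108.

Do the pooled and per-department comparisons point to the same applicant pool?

No

Humanities: Pool A 5/6 = 83.3%, the out-of-state pool 10/11 = 90.9% → the out-of-state pool
Medicine: Pool A 25/109 = 22.9%, the out-of-state pool 14/115 = 12.2% → Pool A
Arts: Pool A 12/91 = 13.2%, the out-of-state pool 5/108 = 4.6% → Pool A
Overall: Pool A 42/206 = 20.4%, the out-of-state pool 29/234 = 12.4% → Pool A
Neither sweeps: Pool A wins 2 of 3 groups, the out-of-state pool wins 1. Pool A wins overall but not every group — no Simpson reversal.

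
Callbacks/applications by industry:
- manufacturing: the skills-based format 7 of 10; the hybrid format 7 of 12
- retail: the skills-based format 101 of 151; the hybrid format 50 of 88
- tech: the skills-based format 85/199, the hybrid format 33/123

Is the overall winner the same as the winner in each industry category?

Manufacturing: the skills-based format 7/10 = 70.0%, the hybrid format 7/12 = 58.3% → the skills-based format
Retail: the skills-based format 101/151 = 66.9%, the hybrid format 50/88 = 56.8% → the skills-based format
Tech: the skills-based format 85/199 = 42.7%, the hybrid format 33/123 = 26.8% → the skills-based format
Overall: the skills-based format 193/360 = 53.6%, the hybrid format 90/223 = 40.4% → the skills-based format
The skills-based format wins overall and in every industry group — no reversal.

Yes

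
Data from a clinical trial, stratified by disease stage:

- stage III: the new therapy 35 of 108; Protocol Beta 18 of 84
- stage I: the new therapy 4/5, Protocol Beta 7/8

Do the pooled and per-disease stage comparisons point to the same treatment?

No

Stage III: the new therapy 35/108 = 32.4%, Protocol Beta 18/84 = 21.4% → the new therapy
Stage I: the new therapy 4/5 = 80.0%, Protocol Beta 7/8 = 87.5% → Protocol Beta
Overall: the new therapy 39/113 = 34.5%, Protocol Beta 25/92 = 27.2% → the new therapy
Neither sweeps: the new therapy wins 1 of 2 groups, Protocol Beta wins 1. The new therapy wins overall but not every group — no Simpson reversal.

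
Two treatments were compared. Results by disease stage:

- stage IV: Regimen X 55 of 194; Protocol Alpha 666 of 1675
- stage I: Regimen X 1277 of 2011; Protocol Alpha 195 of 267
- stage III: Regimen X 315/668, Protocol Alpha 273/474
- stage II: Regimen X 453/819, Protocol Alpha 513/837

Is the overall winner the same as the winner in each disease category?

No

Stage IV: Regimen X 55/194 = 28.4%, Protocol Alpha 666/1675 = 39.8% → Protocol Alpha
Stage I: Regimen X 1277/2011 = 63.5%, Protocol Alpha 195/267 = 73.0% → Protocol Alpha
Stage III: Regimen X 315/668 = 47.2%, Protocol Alpha 273/474 = 57.6% → Protocol Alpha
Stage II: Regimen X 453/819 = 55.3%, Protocol Alpha 513/837 = 61.3% → Protocol Alpha
Overall: Regimen X 2100/3692 = 56.9%, Protocol Alpha 1647/3253 = 50.6% → Regimen X
Protocol Alpha wins each disease group but Regimen X wins overall — the comparison reverses. Protocol Alpha's patients skew toward stage IV, which has a lower base rate.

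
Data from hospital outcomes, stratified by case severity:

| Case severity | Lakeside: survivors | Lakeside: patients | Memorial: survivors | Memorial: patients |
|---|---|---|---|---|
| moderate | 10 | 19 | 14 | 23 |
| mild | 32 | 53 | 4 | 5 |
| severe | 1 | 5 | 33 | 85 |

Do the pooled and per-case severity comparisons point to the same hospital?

Moderate: Lakeside 10/19 = 52.6%, Memorial 14/23 = 60.9% → Memorial
Mild: Lakeside 32/53 = 60.4%, Memorial 4/5 = 80.0% → Memorial
Severe: Lakeside 1/5 = 20.0%, Memorial 33/85 = 38.8% → Memorial
Overall: Lakeside 43/77 = 55.8%, Memorial 51/113 = 45.1% → Lakeside
Memorial wins each case group but Lakeside wins overall — the comparison reverses. Memorial's patients skew toward severe, which has a lower base rate.

No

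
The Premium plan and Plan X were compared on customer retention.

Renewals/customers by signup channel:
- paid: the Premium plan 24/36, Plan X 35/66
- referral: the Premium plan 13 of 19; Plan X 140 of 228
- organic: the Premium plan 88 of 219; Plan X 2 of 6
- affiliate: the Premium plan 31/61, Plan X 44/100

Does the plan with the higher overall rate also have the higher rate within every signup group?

Paid: the Premium plan 24/36 = 66.7%, Plan X 35/66 = 53.0% → the Premium plan
Referral: the Premium plan 13/19 = 68.4%, Plan X 140/228 = 61.4% → the Premium plan
Organic: the Premium plan 88/219 = 40.2%, Plan X 2/6 = 33.3% → the Premium plan
Affiliate: the Premium plan 31/61 = 50.8%, Plan X 44/100 = 44.0% → the Premium plan
Overall: the Premium plan 156/335 = 46.6%, Plan X 221/400 = 55.2% → Plan X
The Premium plan wins each signup group but Plan X wins overall — the comparison reverses. The Premium plan's customers skew toward organic, which has a lower base rate.

No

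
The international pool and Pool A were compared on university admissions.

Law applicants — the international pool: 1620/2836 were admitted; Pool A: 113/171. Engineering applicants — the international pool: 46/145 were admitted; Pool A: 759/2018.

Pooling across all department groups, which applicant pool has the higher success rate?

the international pool

Law: the international pool 1620/2836 = 57.1%, Pool A 113/171 = 66.1% → Pool A
Engineering: the international pool 46/145 = 31.7%, Pool A 759/2018 = 37.6% → Pool A
Overall: the international pool 1666/2981 = 55.9%, Pool A 872/2189 = 39.8% → the international pool
(Pool A wins every department group but the international pool wins overall — Pool A's applicants skew toward the low-rate Engineering group.)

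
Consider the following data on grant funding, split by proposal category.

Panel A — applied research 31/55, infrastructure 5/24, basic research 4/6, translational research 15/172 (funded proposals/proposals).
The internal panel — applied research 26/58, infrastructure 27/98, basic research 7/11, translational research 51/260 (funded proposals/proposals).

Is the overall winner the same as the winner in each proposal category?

Applied research: Panel A 31/55 = 56.4%, the internal panel 26/58 = 44.8% → Panel A
Infrastructure: Panel A 5/24 = 20.8%, the internal panel 27/98 = 27.6% → the internal panel
Basic research: Panel A 4/6 = 66.7%, the internal panel 7/11 = 63.6% → Panel A
Translational research: Panel A 15/172 = 8.7%, the internal panel 51/260 = 19.6% → the internal panel
Overall: Panel A 55/257 = 21.4%, the internal panel 111/427 = 26.0% → the internal panel
Neither sweeps: Panel A wins 2 of 4 groups, the internal panel wins 2. The internal panel wins overall but not every group — no Simpson reversal.

No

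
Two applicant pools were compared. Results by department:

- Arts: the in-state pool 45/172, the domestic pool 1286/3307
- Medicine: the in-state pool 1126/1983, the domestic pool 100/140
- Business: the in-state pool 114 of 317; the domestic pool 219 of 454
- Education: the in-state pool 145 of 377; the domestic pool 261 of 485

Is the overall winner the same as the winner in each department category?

No

Arts: the in-state pool 45/172 = 26.2%, the domestic pool 1286/3307 = 38.9% → the domestic pool
Medicine: the in-state pool 1126/1983 = 56.8%, the domestic pool 100/140 = 71.4% → the domestic pool
Business: the in-state pool 114/317 = 36.0%, the domestic pool 219/454 = 48.2% → the domestic pool
Education: the in-state pool 145/377 = 38.5%, the domestic pool 261/485 = 53.8% → the domestic pool
Overall: the in-state pool 1430/2849 = 50.2%, the domestic pool 1866/4386 = 42.5% → the in-state pool
The domestic pool wins each department group but the in-state pool wins overall — the comparison reverses. The domestic pool's applicants skew toward Arts, which has a lower base rate.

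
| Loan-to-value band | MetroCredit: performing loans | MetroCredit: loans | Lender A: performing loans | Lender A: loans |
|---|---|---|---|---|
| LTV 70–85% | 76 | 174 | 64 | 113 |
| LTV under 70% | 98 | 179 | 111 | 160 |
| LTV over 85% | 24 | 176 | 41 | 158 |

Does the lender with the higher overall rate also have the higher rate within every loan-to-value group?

LTV 70–85%: MetroCredit 76/174 = 43.7%, Lender A 64/113 = 56.6% → Lender A
LTV under 70%: MetroCredit 98/179 = 54.7%, Lender A 111/160 = 69.4% → Lender A
LTV over 85%: MetroCredit 24/176 = 13.6%, Lender A 41/158 = 25.9% → Lender A
Overall: MetroCredit 198/529 = 37.4%, Lender A 216/431 = 50.1% → Lender A
Lender A wins overall and in every loan-to-value group — no reversal.

Yes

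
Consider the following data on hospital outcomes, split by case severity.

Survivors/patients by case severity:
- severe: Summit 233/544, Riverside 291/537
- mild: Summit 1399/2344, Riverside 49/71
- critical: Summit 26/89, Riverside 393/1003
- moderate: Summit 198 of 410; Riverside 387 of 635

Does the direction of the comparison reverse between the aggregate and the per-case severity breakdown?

Severe: Summit 233/544 = 42.8%, Riverside 291/537 = 54.2% → Riverside
Mild: Summit 1399/2344 = 59.7%, Riverside 49/71 = 69.0% → Riverside
Critical: Summit 26/89 = 29.2%, Riverside 393/1003 = 39.2% → Riverside
Moderate: Summit 198/410 = 48.3%, Riverside 387/635 = 60.9% → Riverside
Overall: Summit 1856/3387 = 54.8%, Riverside 1120/2246 = 49.9% → Summit
Riverside wins each case group but Summit wins overall — the comparison reverses. Riverside's patients skew toward critical, which has a lower base rate.

Yes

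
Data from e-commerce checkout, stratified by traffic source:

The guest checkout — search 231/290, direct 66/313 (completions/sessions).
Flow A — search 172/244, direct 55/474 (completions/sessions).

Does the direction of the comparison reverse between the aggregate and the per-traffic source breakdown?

Search: the guest checkout 231/290 = 79.7%, Flow A 172/244 = 70.5% → the guest checkout
Direct: the guest checkout 66/313 = 21.1%, Flow A 55/474 = 11.6% → the guest checkout
Overall: the guest checkout 297/603 = 49.3%, Flow A 227/718 = 31.6% → the guest checkout
The guest checkout wins overall and in every traffic group — no reversal.

No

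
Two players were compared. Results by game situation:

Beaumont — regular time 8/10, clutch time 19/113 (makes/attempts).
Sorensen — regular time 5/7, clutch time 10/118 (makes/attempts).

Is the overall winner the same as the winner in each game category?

Yes

Regular time: Beaumont 8/10 = 80.0%, Sorensen 5/7 = 71.4% → Beaumont
Clutch time: Beaumont 19/113 = 16.8%, Sorensen 10/118 = 8.5% → Beaumont
Overall: Beaumont 27/123 = 22.0%, Sorensen 15/125 = 12.0% → Beaumont
Beaumont wins overall and in every game group — no reversal.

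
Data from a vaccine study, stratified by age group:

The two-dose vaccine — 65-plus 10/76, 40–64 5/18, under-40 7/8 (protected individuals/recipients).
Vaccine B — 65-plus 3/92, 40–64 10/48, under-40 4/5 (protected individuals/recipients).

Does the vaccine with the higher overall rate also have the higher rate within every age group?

65-plus: the two-dose vaccine 10/76 = 13.2%, Vaccine B 3/92 = 3.3% → the two-dose vaccine
40–64: the two-dose vaccine 5/18 = 27.8%, Vaccine B 10/48 = 20.8% → the two-dose vaccine
Under-40: the two-dose vaccine 7/8 = 87.5%, Vaccine B 4/5 = 80.0% → the two-dose vaccine
Overall: the two-dose vaccine 22/102 = 21.6%, Vaccine B 17/145 = 11.7% → the two-dose vaccine
The two-dose vaccine wins overall and in every age group — no reversal.

Yes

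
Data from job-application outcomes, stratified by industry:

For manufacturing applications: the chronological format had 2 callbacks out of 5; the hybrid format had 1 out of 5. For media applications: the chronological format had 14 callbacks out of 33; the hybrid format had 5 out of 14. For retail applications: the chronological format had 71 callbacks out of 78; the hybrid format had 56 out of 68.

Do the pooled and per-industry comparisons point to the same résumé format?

Manufacturing: the chronological format 2/5 = 40.0%, the hybrid format 1/5 = 20.0% → the chronological format
Media: the chronological format 14/33 = 42.4%, the hybrid format 5/14 = 35.7% → the chronological format
Retail: the chronological format 71/78 = 91.0%, the hybrid format 56/68 = 82.4% → the chronological format
Overall: the chronological format 87/116 = 75.0%, the hybrid format 62/87 = 71.3% → the chronological format
The chronological format wins overall and in every industry group — no reversal.

Yes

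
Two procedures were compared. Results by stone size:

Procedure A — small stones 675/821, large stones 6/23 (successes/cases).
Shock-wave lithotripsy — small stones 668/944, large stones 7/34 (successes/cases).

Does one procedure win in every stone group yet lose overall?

Small stones: Procedure A 675/821 = 82.2%, shock-wave lithotripsy 668/944 = 70.8% → Procedure A
Large stones: Procedure A 6/23 = 26.1%, shock-wave lithotripsy 7/34 = 20.6% → Procedure A
Overall: Procedure A 681/844 = 80.7%, shock-wave lithotripsy 675/978 = 69.0% → Procedure A
Procedure A wins overall and in every stone group — no reversal.

No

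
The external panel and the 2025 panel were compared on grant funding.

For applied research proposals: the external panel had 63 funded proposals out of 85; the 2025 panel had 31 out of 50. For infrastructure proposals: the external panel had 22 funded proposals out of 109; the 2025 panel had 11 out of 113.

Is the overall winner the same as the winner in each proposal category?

Yes

Applied research: the external panel 63/85 = 74.1%, the 2025 panel 31/50 = 62.0% → the external panel
Infrastructure: the external panel 22/109 = 20.2%, the 2025 panel 11/113 = 9.7% → the external panel
Overall: the external panel 85/194 = 43.8%, the 2025 panel 42/163 = 25.8% → the external panel
The external panel wins overall and in every proposal group — no reversal.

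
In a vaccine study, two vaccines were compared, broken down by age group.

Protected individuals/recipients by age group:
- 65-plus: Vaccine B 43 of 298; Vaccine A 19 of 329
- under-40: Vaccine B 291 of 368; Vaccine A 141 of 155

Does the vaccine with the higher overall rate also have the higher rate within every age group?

No

65-plus: Vaccine B 43/298 = 14.4%, Vaccine A 19/329 = 5.8% → Vaccine B
Under-40: Vaccine B 291/368 = 79.1%, Vaccine A 141/155 = 91.0% → Vaccine A
Overall: Vaccine B 334/666 = 50.2%, Vaccine A 160/484 = 33.1% → Vaccine B
Neither sweeps: Vaccine B wins 1 of 2 groups, Vaccine A wins 1. Vaccine B wins overall but not every group — no Simpson reversal.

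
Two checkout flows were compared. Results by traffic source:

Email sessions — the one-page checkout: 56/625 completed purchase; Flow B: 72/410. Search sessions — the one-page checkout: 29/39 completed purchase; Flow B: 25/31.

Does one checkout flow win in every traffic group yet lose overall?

Email: the one-page checkout 56/625 = 9.0%, Flow B 72/410 = 17.6% → Flow B
Search: the one-page checkout 29/39 = 74.4%, Flow B 25/31 = 80.6% → Flow B
Overall: the one-page checkout 85/664 = 12.8%, Flow B 97/441 = 22.0% → Flow B
Flow B wins overall and in every traffic group — no reversal.

No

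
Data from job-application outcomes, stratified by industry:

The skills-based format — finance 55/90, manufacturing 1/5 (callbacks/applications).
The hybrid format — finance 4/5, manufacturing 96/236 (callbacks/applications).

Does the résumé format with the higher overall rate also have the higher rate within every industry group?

Finance: the skills-based format 55/90 = 61.1%, the hybrid format 4/5 = 80.0% → the hybrid format
Manufacturing: the skills-based format 1/5 = 20.0%, the hybrid format 96/236 = 40.7% → the hybrid format
Overall: the skills-based format 56/95 = 58.9%, the hybrid format 100/241 = 41.5% → the skills-based format
The hybrid format wins each industry group but the skills-based format wins overall — the comparison reverses. The hybrid format's applications skew toward manufacturing, which has a lower base rate.

No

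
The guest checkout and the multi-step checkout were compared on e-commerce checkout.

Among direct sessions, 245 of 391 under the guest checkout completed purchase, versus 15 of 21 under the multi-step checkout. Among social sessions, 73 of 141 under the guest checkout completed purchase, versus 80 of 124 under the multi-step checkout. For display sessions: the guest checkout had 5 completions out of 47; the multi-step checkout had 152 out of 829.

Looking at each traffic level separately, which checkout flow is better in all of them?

the multi-step checkout

Direct: the guest checkout 245/391 = 62.7%, the multi-step checkout 15/21 = 71.4% → the multi-step checkout
Social: the guest checkout 73/141 = 51.8%, the multi-step checkout 80/124 = 64.5% → the multi-step checkout
Display: the guest checkout 5/47 = 10.6%, the multi-step checkout 152/829 = 18.3% → the multi-step checkout
The multi-step checkout has the higher rate in all 3 groups.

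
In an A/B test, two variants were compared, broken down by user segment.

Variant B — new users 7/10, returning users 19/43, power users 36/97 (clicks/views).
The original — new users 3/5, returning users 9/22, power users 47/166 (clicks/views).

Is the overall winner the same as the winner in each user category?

New users: Variant B 7/10 = 70.0%, the original 3/5 = 60.0% → Variant B
Returning users: Variant B 19/43 = 44.2%, the original 9/22 = 40.9% → Variant B
Power users: Variant B 36/97 = 37.1%, the original 47/166 = 28.3% → Variant B
Overall: Variant B 62/150 = 41.3%, the original 59/193 = 30.6% → Variant B
Variant B wins overall and in every user group — no reversal.

Yes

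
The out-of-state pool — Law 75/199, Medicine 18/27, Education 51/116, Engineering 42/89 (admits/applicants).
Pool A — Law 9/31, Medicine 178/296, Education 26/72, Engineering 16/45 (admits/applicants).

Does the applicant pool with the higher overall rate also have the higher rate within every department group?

No

Law: the out-of-state pool 75/199 = 37.7%, Pool A 9/31 = 29.0% → the out-of-state pool
Medicine: the out-of-state pool 18/27 = 66.7%, Pool A 178/296 = 60.1% → the out-of-state pool
Education: the out-of-state pool 51/116 = 44.0%, Pool A 26/72 = 36.1% → the out-of-state pool
Engineering: the out-of-state pool 42/89 = 47.2%, Pool A 16/45 = 35.6% → the out-of-state pool
Overall: the out-of-state pool 186/431 = 43.2%, Pool A 229/444 = 51.6% → Pool A
The out-of-state pool wins each department group but Pool A wins overall — the comparison reverses. The out-of-state pool's applicants skew toward Law, which has a lower base rate.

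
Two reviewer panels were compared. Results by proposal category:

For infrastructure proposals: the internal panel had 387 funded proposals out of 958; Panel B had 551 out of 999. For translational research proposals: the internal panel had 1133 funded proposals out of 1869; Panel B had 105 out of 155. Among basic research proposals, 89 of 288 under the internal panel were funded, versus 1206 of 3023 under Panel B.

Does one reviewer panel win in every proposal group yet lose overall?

Infrastructure: the internal panel 387/958 = 40.4%, Panel B 551/999 = 55.2% → Panel B
Translational research: the internal panel 1133/1869 = 60.6%, Panel B 105/155 = 67.7% → Panel B
Basic research: the internal panel 89/288 = 30.9%, Panel B 1206/3023 = 39.9% → Panel B
Overall: the internal panel 1609/3115 = 51.7%, Panel B 1862/4177 = 44.6% → the internal panel
Panel B wins each proposal group but the internal panel wins overall — the comparison reverses. Panel B's proposals skew toward basic research, which has a lower base rate.

Yes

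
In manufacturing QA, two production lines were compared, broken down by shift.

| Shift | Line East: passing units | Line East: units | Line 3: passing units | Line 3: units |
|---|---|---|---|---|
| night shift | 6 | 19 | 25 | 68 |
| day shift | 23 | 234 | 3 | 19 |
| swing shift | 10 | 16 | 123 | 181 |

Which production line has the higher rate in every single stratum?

Line 3

Night shift: Line East 6/19 = 31.6%, Line 3 25/68 = 36.8% → Line 3
Day shift: Line East 23/234 = 9.8%, Line 3 3/19 = 15.8% → Line 3
Swing shift: Line East 10/16 = 62.5%, Line 3 123/181 = 68.0% → Line 3
Line 3 has the higher rate in all 3 groups.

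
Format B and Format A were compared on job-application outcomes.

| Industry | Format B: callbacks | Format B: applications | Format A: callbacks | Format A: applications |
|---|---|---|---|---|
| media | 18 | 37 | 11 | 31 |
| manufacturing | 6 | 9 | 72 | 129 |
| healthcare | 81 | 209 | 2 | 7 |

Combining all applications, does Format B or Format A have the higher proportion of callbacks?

Format A

Media: Format B 18/37 = 48.6%, Format A 11/31 = 35.5% → Format B
Manufacturing: Format B 6/9 = 66.7%, Format A 72/129 = 55.8% → Format B
Healthcare: Format B 81/209 = 38.8%, Format A 2/7 = 28.6% → Format B
Overall: Format B 105/255 = 41.2%, Format A 85/167 = 50.9% → Format A
(Format B wins every industry group but Format A wins overall — Format B's applications skew toward the low-rate healthcare group.)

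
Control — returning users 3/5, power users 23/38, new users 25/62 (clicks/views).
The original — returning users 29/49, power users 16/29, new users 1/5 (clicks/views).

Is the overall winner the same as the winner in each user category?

Returning users: Control 3/5 = 60.0%, the original 29/49 = 59.2% → Control
Power users: Control 23/38 = 60.5%, the original 16/29 = 55.2% → Control
New users: Control 25/62 = 40.3%, the original 1/5 = 20.0% → Control
Overall: Control 51/105 = 48.6%, the original 46/83 = 55.4% → the original
Control wins each user group but the original wins overall — the comparison reverses. Control's views skew toward new users, which has a lower base rate.

No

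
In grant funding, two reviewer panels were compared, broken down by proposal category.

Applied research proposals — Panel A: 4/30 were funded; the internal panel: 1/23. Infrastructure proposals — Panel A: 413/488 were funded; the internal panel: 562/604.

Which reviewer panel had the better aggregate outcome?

Applied research: Panel A 4/30 = 13.3%, the internal panel 1/23 = 4.3% → Panel A
Infrastructure: Panel A 413/488 = 84.6%, the internal panel 562/604 = 93.0% → the internal panel
Overall: Panel A 417/518 = 80.5%, the internal panel 563/627 = 89.8% → the internal panel
(Neither sweeps every proposal group, but the internal panel has the higher pooled rate.)

the internal panel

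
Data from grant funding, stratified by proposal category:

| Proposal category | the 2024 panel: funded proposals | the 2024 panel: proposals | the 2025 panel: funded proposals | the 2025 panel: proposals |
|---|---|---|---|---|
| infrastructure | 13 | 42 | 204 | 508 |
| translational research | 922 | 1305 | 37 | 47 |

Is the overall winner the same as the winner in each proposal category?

No

Infrastructure: the 2024 panel 13/42 = 31.0%, the 2025 panel 204/508 = 40.2% → the 2025 panel
Translational research: the 2024 panel 922/1305 = 70.7%, the 2025 panel 37/47 = 78.7% → the 2025 panel
Overall: the 2024 panel 935/1347 = 69.4%, the 2025 panel 241/555 = 43.4% → the 2024 panel
The 2025 panel wins each proposal group but the 2024 panel wins overall — the comparison reverses. The 2025 panel's proposals skew toward infrastructure, which has a lower base rate.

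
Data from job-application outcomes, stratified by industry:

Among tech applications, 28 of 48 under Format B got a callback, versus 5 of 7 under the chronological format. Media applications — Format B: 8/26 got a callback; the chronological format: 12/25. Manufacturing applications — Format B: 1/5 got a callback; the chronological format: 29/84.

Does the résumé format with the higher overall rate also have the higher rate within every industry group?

No

Tech: Format B 28/48 = 58.3%, the chronological format 5/7 = 71.4% → the chronological format
Media: Format B 8/26 = 30.8%, the chronological format 12/25 = 48.0% → the chronological format
Manufacturing: Format B 1/5 = 20.0%, the chronological format 29/84 = 34.5% → the chronological format
Overall: Format B 37/79 = 46.8%, the chronological format 46/116 = 39.7% → Format B
The chronological format wins each industry group but Format B wins overall — the comparison reverses. The chronological format's applications skew toward manufacturing, which has a lower base rate.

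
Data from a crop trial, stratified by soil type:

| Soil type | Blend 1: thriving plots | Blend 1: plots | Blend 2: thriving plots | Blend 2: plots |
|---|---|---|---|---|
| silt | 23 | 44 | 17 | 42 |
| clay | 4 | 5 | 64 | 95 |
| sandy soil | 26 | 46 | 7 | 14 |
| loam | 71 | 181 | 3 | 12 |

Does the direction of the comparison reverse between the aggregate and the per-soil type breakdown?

Yes

Silt: Blend 1 23/44 = 52.3%, Blend 2 17/42 = 40.5% → Blend 1
Clay: Blend 1 4/5 = 80.0%, Blend 2 64/95 = 67.4% → Blend 1
Sandy soil: Blend 1 26/46 = 56.5%, Blend 2 7/14 = 50.0% → Blend 1
Loam: Blend 1 71/181 = 39.2%, Blend 2 3/12 = 25.0% → Blend 1
Overall: Blend 1 124/276 = 44.9%, Blend 2 91/163 = 55.8% → Blend 2
Blend 1 wins each soil group but Blend 2 wins overall — the comparison reverses. Blend 1's plots skew toward loam, which has a lower base rate.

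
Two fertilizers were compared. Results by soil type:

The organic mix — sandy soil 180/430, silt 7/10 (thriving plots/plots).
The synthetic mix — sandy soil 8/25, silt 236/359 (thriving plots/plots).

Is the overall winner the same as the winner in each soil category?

No

Sandy soil: the organic mix 180/430 = 41.9%, the synthetic mix 8/25 = 32.0% → the organic mix
Silt: the organic mix 7/10 = 70.0%, the synthetic mix 236/359 = 65.7% → the organic mix
Overall: the organic mix 187/440 = 42.5%, the synthetic mix 244/384 = 63.5% → the synthetic mix
The organic mix wins each soil group but the synthetic mix wins overall — the comparison reverses. The organic mix's plots skew toward sandy soil, which has a lower base rate.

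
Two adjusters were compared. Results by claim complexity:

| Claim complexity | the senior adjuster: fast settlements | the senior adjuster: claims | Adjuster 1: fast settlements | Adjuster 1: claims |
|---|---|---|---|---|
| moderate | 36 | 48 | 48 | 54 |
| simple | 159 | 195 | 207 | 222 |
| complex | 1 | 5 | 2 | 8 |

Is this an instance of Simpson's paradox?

No

Moderate: the senior adjuster 36/48 = 75.0%, Adjuster 1 48/54 = 88.9% → Adjuster 1
Simple: the senior adjuster 159/195 = 81.5%, Adjuster 1 207/222 = 93.2% → Adjuster 1
Complex: the senior adjuster 1/5 = 20.0%, Adjuster 1 2/8 = 25.0% → Adjuster 1
Overall: the senior adjuster 196/248 = 79.0%, Adjuster 1 257/284 = 90.5% → Adjuster 1
Adjuster 1 wins overall and in every claim group — no reversal.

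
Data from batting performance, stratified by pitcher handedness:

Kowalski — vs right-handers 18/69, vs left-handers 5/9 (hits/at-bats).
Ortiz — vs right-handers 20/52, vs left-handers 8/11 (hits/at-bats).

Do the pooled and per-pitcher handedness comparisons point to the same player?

Vs right-handers: Kowalski 18/69 = 26.1%, Ortiz 20/52 = 38.5% → Ortiz
Vs left-handers: Kowalski 5/9 = 55.6%, Ortiz 8/11 = 72.7% → Ortiz
Overall: Kowalski 23/78 = 29.5%, Ortiz 28/63 = 44.4% → Ortiz
Ortiz wins overall and in every pitcher group — no reversal.

Yes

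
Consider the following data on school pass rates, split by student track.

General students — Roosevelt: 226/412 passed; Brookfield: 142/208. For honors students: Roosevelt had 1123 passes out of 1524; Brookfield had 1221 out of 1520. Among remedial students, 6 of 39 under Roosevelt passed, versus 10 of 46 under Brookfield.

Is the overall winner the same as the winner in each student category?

Yes

General: Roosevelt 226/412 = 54.9%, Brookfield 142/208 = 68.3% → Brookfield
Honors: Roosevelt 1123/1524 = 73.7%, Brookfield 1221/1520 = 80.3% → Brookfield
Remedial: Roosevelt 6/39 = 15.4%, Brookfield 10/46 = 21.7% → Brookfield
Overall: Roosevelt 1355/1975 = 68.6%, Brookfield 1373/1774 = 77.4% → Brookfield
Brookfield wins overall and in every student group — no reversal.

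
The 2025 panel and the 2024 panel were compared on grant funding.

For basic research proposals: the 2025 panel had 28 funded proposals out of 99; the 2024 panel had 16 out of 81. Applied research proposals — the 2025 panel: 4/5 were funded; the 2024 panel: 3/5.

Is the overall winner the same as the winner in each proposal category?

Yes

Basic research: the 2025 panel 28/99 = 28.3%, the 2024 panel 16/81 = 19.8% → the 2025 panel
Applied research: the 2025 panel 4/5 = 80.0%, the 2024 panel 3/5 = 60.0% → the 2025 panel
Overall: the 2025 panel 32/104 = 30.8%, the 2024 panel 19/86 = 22.1% → the 2025 panel
The 2025 panel wins overall and in every proposal group — no reversal.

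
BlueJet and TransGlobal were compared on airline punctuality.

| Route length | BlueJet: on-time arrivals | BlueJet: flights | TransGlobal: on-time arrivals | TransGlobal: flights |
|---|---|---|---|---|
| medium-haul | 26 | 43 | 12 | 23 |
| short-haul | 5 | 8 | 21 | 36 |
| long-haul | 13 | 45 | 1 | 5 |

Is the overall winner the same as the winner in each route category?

No

Medium-haul: BlueJet 26/43 = 60.5%, TransGlobal 12/23 = 52.2% → BlueJet
Short-haul: BlueJet 5/8 = 62.5%, TransGlobal 21/36 = 58.3% → BlueJet
Long-haul: BlueJet 13/45 = 28.9%, TransGlobal 1/5 = 20.0% → BlueJet
Overall: BlueJet 44/96 = 45.8%, TransGlobal 34/64 = 53.1% → TransGlobal
BlueJet wins each route group but TransGlobal wins overall — the comparison reverses. BlueJet's flights skew toward long-haul, which has a lower base rate.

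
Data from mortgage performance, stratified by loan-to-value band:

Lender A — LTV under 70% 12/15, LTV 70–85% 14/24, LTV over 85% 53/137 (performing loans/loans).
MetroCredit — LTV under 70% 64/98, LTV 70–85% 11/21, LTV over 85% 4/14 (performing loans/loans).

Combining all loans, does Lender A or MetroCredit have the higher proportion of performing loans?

MetroCredit

LTV under 70%: Lender A 12/15 = 80.0%, MetroCredit 64/98 = 65.3% → Lender A
LTV 70–85%: Lender A 14/24 = 58.3%, MetroCredit 11/21 = 52.4% → Lender A
LTV over 85%: Lender A 53/137 = 38.7%, MetroCredit 4/14 = 28.6% → Lender A
Overall: Lender A 79/176 = 44.9%, MetroCredit 79/133 = 59.4% → MetroCredit
(Lender A wins every loan-to-value group but MetroCredit wins overall — Lender A's loans skew toward the low-rate LTV over 85% group.)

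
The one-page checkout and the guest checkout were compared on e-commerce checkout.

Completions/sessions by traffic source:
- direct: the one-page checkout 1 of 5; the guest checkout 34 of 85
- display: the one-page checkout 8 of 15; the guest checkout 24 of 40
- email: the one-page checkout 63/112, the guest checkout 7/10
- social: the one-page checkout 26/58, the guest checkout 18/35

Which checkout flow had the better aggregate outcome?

the one-page checkout

Direct: the one-page checkout 1/5 = 20.0%, the guest checkout 34/85 = 40.0% → the guest checkout
Display: the one-page checkout 8/15 = 53.3%, the guest checkout 24/40 = 60.0% → the guest checkout
Email: the one-page checkout 63/112 = 56.2%, the guest checkout 7/10 = 70.0% → the guest checkout
Social: the one-page checkout 26/58 = 44.8%, the guest checkout 18/35 = 51.4% → the guest checkout
Overall: the one-page checkout 98/190 = 51.6%, the guest checkout 83/170 = 48.8% → the one-page checkout
(The guest checkout wins every traffic group but the one-page checkout wins overall — the guest checkout's sessions skew toward the low-rate direct group.)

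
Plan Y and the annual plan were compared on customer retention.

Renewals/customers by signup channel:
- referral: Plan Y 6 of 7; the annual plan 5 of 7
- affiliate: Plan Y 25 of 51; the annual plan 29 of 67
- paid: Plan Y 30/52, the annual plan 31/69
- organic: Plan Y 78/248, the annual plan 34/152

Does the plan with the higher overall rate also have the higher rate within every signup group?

Referral: Plan Y 6/7 = 85.7%, the annual plan 5/7 = 71.4% → Plan Y
Affiliate: Plan Y 25/51 = 49.0%, the annual plan 29/67 = 43.3% → Plan Y
Paid: Plan Y 30/52 = 57.7%, the annual plan 31/69 = 44.9% → Plan Y
Organic: Plan Y 78/248 = 31.5%, the annual plan 34/152 = 22.4% → Plan Y
Overall: Plan Y 139/358 = 38.8%, the annual plan 99/295 = 33.6% → Plan Y
Plan Y wins overall and in every signup group — no reversal.

Yes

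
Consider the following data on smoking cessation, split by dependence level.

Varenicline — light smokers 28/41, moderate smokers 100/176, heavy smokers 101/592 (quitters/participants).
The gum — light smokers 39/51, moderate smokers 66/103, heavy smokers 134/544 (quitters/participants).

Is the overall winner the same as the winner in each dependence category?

Yes

Light smokers: varenicline 28/41 = 68.3%, the gum 39/51 = 76.5% → the gum
Moderate smokers: varenicline 100/176 = 56.8%, the gum 66/103 = 64.1% → the gum
Heavy smokers: varenicline 101/592 = 17.1%, the gum 134/544 = 24.6% → the gum
Overall: varenicline 229/809 = 28.3%, the gum 239/698 = 34.2% → the gum
The gum wins overall and in every dependence group — no reversal.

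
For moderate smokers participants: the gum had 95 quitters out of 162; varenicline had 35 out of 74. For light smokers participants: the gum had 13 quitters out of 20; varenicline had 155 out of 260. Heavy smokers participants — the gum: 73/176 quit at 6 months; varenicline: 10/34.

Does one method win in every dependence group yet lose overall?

Yes

Moderate smokers: the gum 95/162 = 58.6%, varenicline 35/74 = 47.3% → the gum
Light smokers: the gum 13/20 = 65.0%, varenicline 155/260 = 59.6% → the gum
Heavy smokers: the gum 73/176 = 41.5%, varenicline 10/34 = 29.4% → the gum
Overall: the gum 181/358 = 50.6%, varenicline 200/368 = 54.3% → varenicline
The gum wins each dependence group but varenicline wins overall — the comparison reverses. The gum's participants skew toward heavy smokers, which has a lower base rate.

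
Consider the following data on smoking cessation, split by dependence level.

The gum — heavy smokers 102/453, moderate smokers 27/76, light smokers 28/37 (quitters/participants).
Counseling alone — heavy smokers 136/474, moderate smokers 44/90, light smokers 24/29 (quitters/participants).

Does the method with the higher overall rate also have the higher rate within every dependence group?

Heavy smokers: the gum 102/453 = 22.5%, counseling alone 136/474 = 28.7% → counseling alone
Moderate smokers: the gum 27/76 = 35.5%, counseling alone 44/90 = 48.9% → counseling alone
Light smokers: the gum 28/37 = 75.7%, counseling alone 24/29 = 82.8% → counseling alone
Overall: the gum 157/566 = 27.7%, counseling alone 204/593 = 34.4% → counseling alone
Counseling alone wins overall and in every dependence group — no reversal.

Yes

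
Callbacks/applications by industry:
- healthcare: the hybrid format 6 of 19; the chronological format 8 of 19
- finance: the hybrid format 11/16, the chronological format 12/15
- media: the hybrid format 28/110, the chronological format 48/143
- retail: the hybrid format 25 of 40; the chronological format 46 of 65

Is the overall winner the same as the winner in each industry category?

Yes

Healthcare: the hybrid format 6/19 = 31.6%, the chronological format 8/19 = 42.1% → the chronological format
Finance: the hybrid format 11/16 = 68.8%, the chronological format 12/15 = 80.0% → the chronological format
Media: the hybrid format 28/110 = 25.5%, the chronological format 48/143 = 33.6% → the chronological format
Retail: the hybrid format 25/40 = 62.5%, the chronological format 46/65 = 70.8% → the chronological format
Overall: the hybrid format 70/185 = 37.8%, the chronological format 114/242 = 47.1% → the chronological format
The chronological format wins overall and in every industry group — no reversal.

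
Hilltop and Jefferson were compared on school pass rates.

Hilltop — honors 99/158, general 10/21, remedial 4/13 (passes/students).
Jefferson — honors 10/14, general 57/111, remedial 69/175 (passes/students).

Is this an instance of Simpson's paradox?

Yes

Honors: Hilltop 99/158 = 62.7%, Jefferson 10/14 = 71.4% → Jefferson
General: Hilltop 10/21 = 47.6%, Jefferson 57/111 = 51.4% → Jefferson
Remedial: Hilltop 4/13 = 30.8%, Jefferson 69/175 = 39.4% → Jefferson
Overall: Hilltop 113/192 = 58.9%, Jefferson 136/300 = 45.3% → Hilltop
Jefferson wins each student group but Hilltop wins overall — the comparison reverses. Jefferson's students skew toward remedial, which has a lower base rate.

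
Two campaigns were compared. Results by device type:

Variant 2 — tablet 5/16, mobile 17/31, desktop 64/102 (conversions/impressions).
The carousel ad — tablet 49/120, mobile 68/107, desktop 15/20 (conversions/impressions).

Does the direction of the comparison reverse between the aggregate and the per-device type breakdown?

Tablet: Variant 2 5/16 = 31.2%, the carousel ad 49/120 = 40.8% → the carousel ad
Mobile: Variant 2 17/31 = 54.8%, the carousel ad 68/107 = 63.6% → the carousel ad
Desktop: Variant 2 64/102 = 62.7%, the carousel ad 15/20 = 75.0% → the carousel ad
Overall: Variant 2 86/149 = 57.7%, the carousel ad 132/247 = 53.4% → Variant 2
The carousel ad wins each device group but Variant 2 wins overall — the comparison reverses. The carousel ad's impressions skew toward tablet, which has a lower base rate.

Yes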